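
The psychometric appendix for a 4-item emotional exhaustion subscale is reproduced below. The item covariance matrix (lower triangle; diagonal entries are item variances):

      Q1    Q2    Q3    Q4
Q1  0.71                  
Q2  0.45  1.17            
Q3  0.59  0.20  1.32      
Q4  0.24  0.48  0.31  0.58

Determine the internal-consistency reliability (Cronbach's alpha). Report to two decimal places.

Cronbach's alpha = 0.73

sum of item variances = 0.71 + 1.17 + 1.32 + 0.58 = 3.78
Σ_{i<j} σ_ij = 2.27
total variance = 3.78 + 2 × 2.27 = 8.32
α = (k/(k−1))·(1 − sum of item variances/total variance) = (4/3)·(1 − 3.78/8.32) = 0.73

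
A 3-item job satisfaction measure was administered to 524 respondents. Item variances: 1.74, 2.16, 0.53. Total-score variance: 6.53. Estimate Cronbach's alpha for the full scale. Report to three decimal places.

α = 0.482

Σσ²ᵢ = 1.74 + 2.16 + 0.53 = 4.43
α = (k/(k−1))·(1 − Σσ²ᵢ/σ²_total) = (3/2)·(1 − 4.43/6.53) = 0.482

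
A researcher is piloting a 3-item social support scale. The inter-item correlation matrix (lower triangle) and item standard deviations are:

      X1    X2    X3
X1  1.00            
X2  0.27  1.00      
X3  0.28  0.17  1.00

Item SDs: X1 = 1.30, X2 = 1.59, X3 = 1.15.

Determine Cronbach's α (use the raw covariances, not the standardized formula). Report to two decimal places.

Σσ²ᵢ = 1.30² + 1.59² + 1.15² = 5.5406
Covariances σ_ij = r_ij · s_i · s_j:
  σ(X1,X2) = 0.27 × 1.30 × 1.59 = 0.5581
  σ(X1,X3) = 0.28 × 1.30 × 1.15 = 0.4186
  σ(X2,X3) = 0.17 × 1.59 × 1.15 = 0.3108
σ²_T = Σσ²ᵢ + 2·Σσ_ij = 5.5406 + 2 × 1.2875 = 8.1156
α = (3/2)·(1 − 5.5406/8.1156) = 0.48

Cronbach's α = 0.48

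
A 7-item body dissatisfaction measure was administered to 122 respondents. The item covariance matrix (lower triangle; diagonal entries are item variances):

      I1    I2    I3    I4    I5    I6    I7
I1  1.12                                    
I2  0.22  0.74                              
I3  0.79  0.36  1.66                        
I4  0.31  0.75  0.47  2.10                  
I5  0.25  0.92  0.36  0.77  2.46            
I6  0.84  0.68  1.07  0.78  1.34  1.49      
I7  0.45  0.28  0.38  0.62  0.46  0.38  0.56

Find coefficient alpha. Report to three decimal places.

Σσ²ᵢ = 1.12 + 0.74 + 1.66 + 2.10 + 2.46 + 1.49 + 0.56 = 10.13
Σ_{i<j} σ_ij = 12.48
σ²_T = 10.13 + 2 × 12.48 = 35.09
α = (k/(k−1))·(1 − Σσ²ᵢ/σ²_T) = (7/6)·(1 − 10.13/35.09) = 0.830

α = 0.830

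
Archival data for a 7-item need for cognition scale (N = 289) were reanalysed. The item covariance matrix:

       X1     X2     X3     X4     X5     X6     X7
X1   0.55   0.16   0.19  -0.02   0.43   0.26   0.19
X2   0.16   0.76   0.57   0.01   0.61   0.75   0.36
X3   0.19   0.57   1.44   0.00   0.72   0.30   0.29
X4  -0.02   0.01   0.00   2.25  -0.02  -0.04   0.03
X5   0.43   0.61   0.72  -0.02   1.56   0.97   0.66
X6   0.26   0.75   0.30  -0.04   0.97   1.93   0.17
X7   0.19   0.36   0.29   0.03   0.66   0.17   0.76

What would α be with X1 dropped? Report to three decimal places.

Remaining items: X2, X3, X4, X5, X6, X7 (k = 6).
Σσᵢ² = 0.76 + 1.44 + 2.25 + 1.56 + 1.93 + 0.76 = 8.70
σ²_total = 8.70 + 2 × 5.38 = 19.46
α (item deleted) = (6/5)·(1 − 8.70/19.46) = 0.664

α = 0.664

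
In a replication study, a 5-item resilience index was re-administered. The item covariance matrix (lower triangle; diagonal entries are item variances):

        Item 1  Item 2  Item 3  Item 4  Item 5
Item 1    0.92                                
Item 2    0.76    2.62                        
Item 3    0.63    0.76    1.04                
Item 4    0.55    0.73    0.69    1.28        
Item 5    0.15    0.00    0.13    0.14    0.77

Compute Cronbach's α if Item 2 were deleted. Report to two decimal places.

Remaining items: Item 1, Item 3, Item 4, Item 5 (k = 4).
Σσ²ᵢ = 0.92 + 1.04 + 1.28 + 0.77 = 4.01
total variance = 4.01 + 2 × 2.29 = 8.59
α (item deleted) = (4/3)·(1 − 4.01/8.59) = 0.71

α = 0.71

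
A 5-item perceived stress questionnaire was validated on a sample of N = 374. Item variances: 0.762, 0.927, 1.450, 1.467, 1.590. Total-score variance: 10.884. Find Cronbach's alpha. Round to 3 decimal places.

α = 0.538

sum of item variances = 0.762 + 0.927 + 1.450 + 1.467 + 1.590 = 6.196
α = (k/(k−1))·(1 − sum of item variances/Var(T)) = (5/4)·(1 − 6.196/10.884) = 0.538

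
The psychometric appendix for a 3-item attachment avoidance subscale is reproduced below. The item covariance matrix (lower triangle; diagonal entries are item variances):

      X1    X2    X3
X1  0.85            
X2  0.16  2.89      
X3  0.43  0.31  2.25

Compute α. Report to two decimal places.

α = 0.35

sum of item variances = 0.85 + 2.89 + 2.25 = 5.99
Sum of the distinct covariances = 0.90
σ²_T = 5.99 + 2 × 0.90 = 7.79
α = (k/(k−1))·(1 − sum of item variances/σ²_T) = (3/2)·(1 − 5.99/7.79) = 0.35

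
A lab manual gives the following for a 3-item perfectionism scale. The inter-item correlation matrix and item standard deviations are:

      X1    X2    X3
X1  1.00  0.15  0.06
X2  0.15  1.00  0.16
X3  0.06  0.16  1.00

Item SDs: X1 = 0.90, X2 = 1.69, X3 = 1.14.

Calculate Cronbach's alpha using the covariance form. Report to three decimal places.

α = 0.291

Σσ²ᵢ = 0.90² + 1.69² + 1.14² = 4.9657
Covariances σ_ij = r_ij · s_i · s_j:
  σ(X1,X2) = 0.15 × 0.90 × 1.69 = 0.2282
  σ(X1,X3) = 0.06 × 0.90 × 1.14 = 0.0616
  σ(X2,X3) = 0.16 × 1.69 × 1.14 = 0.3083
σ²_T = Σσ²ᵢ + 2·Σσ_ij = 4.9657 + 2 × 0.5981 = 6.1619
α = (3/2)·(1 − 4.9657/6.1619) = 0.291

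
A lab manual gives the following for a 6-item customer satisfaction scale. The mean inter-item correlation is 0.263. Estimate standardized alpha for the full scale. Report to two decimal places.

Standardized α = k·r̄ / (1 + (k−1)·r̄) = 6 × 0.263 / (1 + 5 × 0.263)
  = 1.5780 / 2.3150 = 0.68

standardized alpha = 0.68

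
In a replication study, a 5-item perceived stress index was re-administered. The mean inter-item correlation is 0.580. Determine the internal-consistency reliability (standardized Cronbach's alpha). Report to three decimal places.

α = 0.873

Standardized α = k·r̄ / (1 + (k−1)·r̄) = 5 × 0.580 / (1 + 4 × 0.580)
  = 2.9000 / 3.3200 = 0.873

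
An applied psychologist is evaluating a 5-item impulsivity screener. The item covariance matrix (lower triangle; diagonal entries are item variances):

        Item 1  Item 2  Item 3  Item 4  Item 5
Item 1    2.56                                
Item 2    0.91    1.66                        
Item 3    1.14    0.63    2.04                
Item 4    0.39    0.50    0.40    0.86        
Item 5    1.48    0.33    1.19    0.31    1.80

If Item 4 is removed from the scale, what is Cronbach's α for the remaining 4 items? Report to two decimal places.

Cronbach's α = 0.78

Remaining items: Item 1, Item 2, Item 3, Item 5 (k = 4).
Σσ²ᵢ = 2.56 + 1.66 + 2.04 + 1.80 = 8.06
σ²_T = 8.06 + 2 × 5.68 = 19.42
α (item deleted) = (4/3)·(1 − 8.06/19.42) = 0.78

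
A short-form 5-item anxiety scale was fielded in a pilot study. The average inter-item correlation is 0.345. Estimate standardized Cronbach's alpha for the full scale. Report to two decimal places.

standardized Cronbach's alpha = 0.72

Standardized α = k·r̄ / (1 + (k−1)·r̄) = 5 × 0.345 / (1 + 4 × 0.345)
  = 1.7250 / 2.3800 = 0.72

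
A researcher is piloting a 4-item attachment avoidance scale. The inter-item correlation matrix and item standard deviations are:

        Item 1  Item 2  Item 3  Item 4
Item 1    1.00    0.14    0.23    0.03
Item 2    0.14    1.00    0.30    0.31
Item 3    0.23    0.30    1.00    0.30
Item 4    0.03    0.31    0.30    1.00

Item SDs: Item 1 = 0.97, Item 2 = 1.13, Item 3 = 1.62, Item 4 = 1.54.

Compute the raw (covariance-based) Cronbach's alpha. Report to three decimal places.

Cronbach's alpha = 0.532

Σσ²ᵢ = 0.97² + 1.13² + 1.62² + 1.54² = 7.2138
Covariances σ_ij = r_ij · s_i · s_j:
  σ(Item 1,Item 2) = 0.14 × 0.97 × 1.13 = 0.1535
  σ(Item 1,Item 3) = 0.23 × 0.97 × 1.62 = 0.3614
  σ(Item 1,Item 4) = 0.03 × 0.97 × 1.54 = 0.0448
  σ(Item 2,Item 3) = 0.30 × 1.13 × 1.62 = 0.5492
  σ(Item 2,Item 4) = 0.31 × 1.13 × 1.54 = 0.5395
  σ(Item 3,Item 4) = 0.30 × 1.62 × 1.54 = 0.7484
σ²_T = Σσ²ᵢ + 2·Σσ_ij = 7.2138 + 2 × 2.3968 = 12.0074
α = (4/3)·(1 − 7.2138/12.0074) = 0.532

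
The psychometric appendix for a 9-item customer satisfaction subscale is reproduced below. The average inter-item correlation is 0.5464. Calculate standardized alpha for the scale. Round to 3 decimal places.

Standardized α = k·r̄ / (1 + (k−1)·r̄) = 9 × 0.5464 / (1 + 8 × 0.5464)
  = 4.9176 / 5.3712 = 0.916

α = 0.916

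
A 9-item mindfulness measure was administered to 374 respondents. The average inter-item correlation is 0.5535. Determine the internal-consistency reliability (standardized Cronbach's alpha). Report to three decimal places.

Standardized α = k·r̄ / (1 + (k−1)·r̄) = 9 × 0.5535 / (1 + 8 × 0.5535)
  = 4.9815 / 5.4280 = 0.918

standardized Cronbach's alpha = 0.918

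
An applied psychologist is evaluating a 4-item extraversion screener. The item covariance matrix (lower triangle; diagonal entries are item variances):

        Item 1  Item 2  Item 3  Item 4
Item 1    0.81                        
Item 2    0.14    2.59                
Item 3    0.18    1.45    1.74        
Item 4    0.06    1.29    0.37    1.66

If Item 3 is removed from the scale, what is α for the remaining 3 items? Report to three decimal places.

Remaining items: Item 1, Item 2, Item 4 (k = 3).
Σσᵢ² = 0.81 + 2.59 + 1.66 = 5.06
σ²_T = 5.06 + 2 × 1.49 = 8.04
α (item deleted) = (3/2)·(1 − 5.06/8.04) = 0.556

α = 0.556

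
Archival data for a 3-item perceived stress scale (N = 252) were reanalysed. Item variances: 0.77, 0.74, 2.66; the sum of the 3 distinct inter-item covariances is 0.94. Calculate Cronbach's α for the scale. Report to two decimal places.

sum of item variances = 0.77 + 0.74 + 2.66 = 4.17
Sum of distinct covariances = 0.94
σ²_T = sum of item variances + 2·Σcov = 4.17 + 2 × 0.94 = 6.05
α = (3/2)·(1 − 4.17/6.05) = 0.47

α = 0.47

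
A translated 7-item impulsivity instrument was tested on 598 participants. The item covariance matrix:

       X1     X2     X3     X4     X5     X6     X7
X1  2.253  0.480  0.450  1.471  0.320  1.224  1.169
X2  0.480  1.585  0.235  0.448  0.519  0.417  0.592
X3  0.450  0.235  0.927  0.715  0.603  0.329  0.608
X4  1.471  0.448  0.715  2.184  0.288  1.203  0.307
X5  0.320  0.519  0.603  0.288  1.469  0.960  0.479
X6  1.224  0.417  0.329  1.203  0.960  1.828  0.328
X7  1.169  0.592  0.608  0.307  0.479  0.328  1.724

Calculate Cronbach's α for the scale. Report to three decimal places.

α = 0.802

ΣVar(i) = 2.253 + 1.585 + 0.927 + 2.184 + 1.469 + 1.828 + 1.724 = 11.970
Sum of the distinct covariances = 13.145
total variance = 11.970 + 2 × 13.145 = 38.260
α = (k/(k−1))·(1 − ΣVar(i)/total variance) = (7/6)·(1 − 11.970/38.260) = 0.802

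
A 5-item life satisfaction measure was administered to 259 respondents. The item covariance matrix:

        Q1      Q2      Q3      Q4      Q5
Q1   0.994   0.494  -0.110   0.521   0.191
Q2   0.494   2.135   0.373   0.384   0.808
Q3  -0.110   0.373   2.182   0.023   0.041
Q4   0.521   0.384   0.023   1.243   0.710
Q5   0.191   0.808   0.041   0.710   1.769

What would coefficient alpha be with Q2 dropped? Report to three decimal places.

α = 0.410

Remaining items: Q1, Q3, Q4, Q5 (k = 4).
Σσ²ᵢ = 0.994 + 2.182 + 1.243 + 1.769 = 6.188
Var(T) = 6.188 + 2 × 1.376 = 8.940
α (item deleted) = (4/3)·(1 − 6.188/8.940) = 0.410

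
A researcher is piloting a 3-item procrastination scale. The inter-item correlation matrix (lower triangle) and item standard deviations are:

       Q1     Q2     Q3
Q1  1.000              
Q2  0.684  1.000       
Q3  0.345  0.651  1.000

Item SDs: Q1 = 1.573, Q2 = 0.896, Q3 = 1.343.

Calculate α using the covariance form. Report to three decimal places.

α = 0.740

Σσ²ᵢ = 1.573² + 0.896² + 1.343² = 5.0808
Covariances σ_ij = r_ij · s_i · s_j:
  σ(Q1,Q2) = 0.684 × 1.573 × 0.896 = 0.9640
  σ(Q1,Q3) = 0.345 × 1.573 × 1.343 = 0.7288
  σ(Q2,Q3) = 0.651 × 0.896 × 1.343 = 0.7834
σ²_T = Σσ²ᵢ + 2·Σσ_ij = 5.0808 + 2 × 2.4762 = 10.0332
α = (3/2)·(1 − 5.0808/10.0332) = 0.740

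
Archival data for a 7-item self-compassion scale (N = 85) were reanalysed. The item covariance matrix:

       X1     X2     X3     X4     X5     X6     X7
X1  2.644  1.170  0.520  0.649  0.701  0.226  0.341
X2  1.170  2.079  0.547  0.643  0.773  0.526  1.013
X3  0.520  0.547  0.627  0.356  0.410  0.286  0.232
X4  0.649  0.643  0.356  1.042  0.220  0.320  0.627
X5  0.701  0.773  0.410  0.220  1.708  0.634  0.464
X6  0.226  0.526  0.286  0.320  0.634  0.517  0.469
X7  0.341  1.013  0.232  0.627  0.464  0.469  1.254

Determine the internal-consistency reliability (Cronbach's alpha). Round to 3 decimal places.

Σσᵢ² = 2.644 + 2.079 + 0.627 + 1.042 + 1.708 + 0.517 + 1.254 = 9.871
Sum of the distinct covariances = 11.127
σ²_total = 9.871 + 2 × 11.127 = 32.125
α = (k/(k−1))·(1 − Σσᵢ²/σ²_total) = (7/6)·(1 − 9.871/32.125) = 0.808

α = 0.808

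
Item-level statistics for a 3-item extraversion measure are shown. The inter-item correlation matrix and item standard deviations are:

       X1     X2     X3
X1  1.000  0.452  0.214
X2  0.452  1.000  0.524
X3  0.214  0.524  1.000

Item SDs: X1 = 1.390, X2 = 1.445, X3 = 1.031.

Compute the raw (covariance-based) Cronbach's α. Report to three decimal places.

α = 0.660

Σσ²ᵢ = 1.390² + 1.445² + 1.031² = 5.0831
Covariances σ_ij = r_ij · s_i · s_j:
  σ(X1,X2) = 0.452 × 1.390 × 1.445 = 0.9079
  σ(X1,X3) = 0.214 × 1.390 × 1.031 = 0.3067
  σ(X2,X3) = 0.524 × 1.445 × 1.031 = 0.7807
σ²_T = Σσ²ᵢ + 2·Σσ_ij = 5.0831 + 2 × 1.9953 = 9.0737
α = (3/2)·(1 − 5.0831/9.0737) = 0.660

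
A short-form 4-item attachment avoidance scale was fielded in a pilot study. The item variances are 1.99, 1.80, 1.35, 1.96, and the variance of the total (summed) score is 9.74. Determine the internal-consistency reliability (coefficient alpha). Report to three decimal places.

α = 0.361

Σσᵢ² = 1.99 + 1.80 + 1.35 + 1.96 = 7.10
α = (k/(k−1))·(1 − Σσᵢ²/total variance) = (4/3)·(1 − 7.10/9.74) = 0.361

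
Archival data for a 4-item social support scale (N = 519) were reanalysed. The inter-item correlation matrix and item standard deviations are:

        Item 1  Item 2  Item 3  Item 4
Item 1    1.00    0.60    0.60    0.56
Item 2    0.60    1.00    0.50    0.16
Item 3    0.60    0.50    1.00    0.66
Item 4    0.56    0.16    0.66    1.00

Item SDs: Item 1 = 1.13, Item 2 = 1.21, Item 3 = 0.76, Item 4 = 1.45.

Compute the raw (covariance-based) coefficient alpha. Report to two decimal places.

Σσ²ᵢ = 1.13² + 1.21² + 0.76² + 1.45² = 5.4211
Covariances σ_ij = r_ij · s_i · s_j:
  σ(Item 1,Item 2) = 0.60 × 1.13 × 1.21 = 0.8204
  σ(Item 1,Item 3) = 0.60 × 1.13 × 0.76 = 0.5153
  σ(Item 1,Item 4) = 0.56 × 1.13 × 1.45 = 0.9176
  σ(Item 2,Item 3) = 0.50 × 1.21 × 0.76 = 0.4598
  σ(Item 2,Item 4) = 0.16 × 1.21 × 1.45 = 0.2807
  σ(Item 3,Item 4) = 0.66 × 0.76 × 1.45 = 0.7273
σ²_T = Σσ²ᵢ + 2·Σσ_ij = 5.4211 + 2 × 3.7211 = 12.8633
α = (4/3)·(1 − 5.4211/12.8633) = 0.77

α = 0.77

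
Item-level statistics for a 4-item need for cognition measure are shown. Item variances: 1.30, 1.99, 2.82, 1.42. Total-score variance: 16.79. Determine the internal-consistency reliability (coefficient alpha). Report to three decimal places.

sum of item variances = 1.30 + 1.99 + 2.82 + 1.42 = 7.53
α = (k/(k−1))·(1 − sum of item variances/Var(T)) = (4/3)·(1 − 7.53/16.79) = 0.735

α = 0.735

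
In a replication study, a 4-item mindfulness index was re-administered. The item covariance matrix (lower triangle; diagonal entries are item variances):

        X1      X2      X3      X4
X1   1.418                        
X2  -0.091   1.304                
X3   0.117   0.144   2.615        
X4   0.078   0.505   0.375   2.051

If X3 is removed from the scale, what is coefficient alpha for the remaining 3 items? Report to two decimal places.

coefficient alpha = 0.26

Remaining items: X1, X2, X4 (k = 3).
sum of item variances = 1.418 + 1.304 + 2.051 = 4.773
σ²_T = 4.773 + 2 × 0.492 = 5.757
α (item deleted) = (3/2)·(1 − 4.773/5.757) = 0.26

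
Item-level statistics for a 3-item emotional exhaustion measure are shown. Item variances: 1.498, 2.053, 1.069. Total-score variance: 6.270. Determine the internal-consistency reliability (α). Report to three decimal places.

Σσᵢ² = 1.498 + 2.053 + 1.069 = 4.620
α = (k/(k−1))·(1 − Σσᵢ²/σ²_total) = (3/2)·(1 − 4.620/6.270) = 0.395

α = 0.395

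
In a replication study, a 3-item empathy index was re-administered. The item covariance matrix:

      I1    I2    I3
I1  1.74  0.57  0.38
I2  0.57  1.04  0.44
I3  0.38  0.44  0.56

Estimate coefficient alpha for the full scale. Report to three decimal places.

coefficient alpha = 0.681

Σσ²ᵢ = 1.74 + 1.04 + 0.56 = 3.34
Sum of the distinct covariances = 1.39
total variance = 3.34 + 2 × 1.39 = 6.12
α = (k/(k−1))·(1 − Σσ²ᵢ/total variance) = (3/2)·(1 − 3.34/6.12) = 0.681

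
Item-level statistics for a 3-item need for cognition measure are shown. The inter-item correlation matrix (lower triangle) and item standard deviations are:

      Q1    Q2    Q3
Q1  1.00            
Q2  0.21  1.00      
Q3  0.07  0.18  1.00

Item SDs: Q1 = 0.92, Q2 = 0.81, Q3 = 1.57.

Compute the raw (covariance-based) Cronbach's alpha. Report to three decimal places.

Σσ²ᵢ = 0.92² + 0.81² + 1.57² = 3.9674
Covariances σ_ij = r_ij · s_i · s_j:
  σ(Q1,Q2) = 0.21 × 0.92 × 0.81 = 0.1565
  σ(Q1,Q3) = 0.07 × 0.92 × 1.57 = 0.1011
  σ(Q2,Q3) = 0.18 × 0.81 × 1.57 = 0.2289
σ²_T = Σσ²ᵢ + 2·Σσ_ij = 3.9674 + 2 × 0.4865 = 4.9404
α = (3/2)·(1 − 3.9674/4.9404) = 0.295

Cronbach's alpha = 0.295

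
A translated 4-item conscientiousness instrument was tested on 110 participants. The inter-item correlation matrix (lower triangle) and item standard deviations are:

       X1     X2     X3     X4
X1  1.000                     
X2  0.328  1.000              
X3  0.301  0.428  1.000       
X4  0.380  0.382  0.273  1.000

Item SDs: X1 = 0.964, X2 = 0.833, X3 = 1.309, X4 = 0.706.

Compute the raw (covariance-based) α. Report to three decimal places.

Σσ²ᵢ = 0.964² + 0.833² + 1.309² + 0.706² = 3.8351
Covariances σ_ij = r_ij · s_i · s_j:
  σ(X1,X2) = 0.328 × 0.964 × 0.833 = 0.2634
  σ(X1,X3) = 0.301 × 0.964 × 1.309 = 0.3798
  σ(X1,X4) = 0.380 × 0.964 × 0.706 = 0.2586
  σ(X2,X3) = 0.428 × 0.833 × 1.309 = 0.4667
  σ(X2,X4) = 0.382 × 0.833 × 0.706 = 0.2247
  σ(X3,X4) = 0.273 × 1.309 × 0.706 = 0.2523
σ²_T = Σσ²ᵢ + 2·Σσ_ij = 3.8351 + 2 × 1.8455 = 7.5261
α = (4/3)·(1 − 3.8351/7.5261) = 0.654

α = 0.654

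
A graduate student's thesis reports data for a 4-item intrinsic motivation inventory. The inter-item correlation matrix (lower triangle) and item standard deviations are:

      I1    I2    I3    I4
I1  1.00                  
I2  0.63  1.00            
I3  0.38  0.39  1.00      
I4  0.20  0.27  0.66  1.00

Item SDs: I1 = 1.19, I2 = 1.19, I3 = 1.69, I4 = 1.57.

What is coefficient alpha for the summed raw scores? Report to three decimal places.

Σσ²ᵢ = 1.19² + 1.19² + 1.69² + 1.57² = 8.1532
Covariances σ_ij = r_ij · s_i · s_j:
  σ(I1,I2) = 0.63 × 1.19 × 1.19 = 0.8921
  σ(I1,I3) = 0.38 × 1.19 × 1.69 = 0.7642
  σ(I1,I4) = 0.20 × 1.19 × 1.57 = 0.3737
  σ(I2,I3) = 0.39 × 1.19 × 1.69 = 0.7843
  σ(I2,I4) = 0.27 × 1.19 × 1.57 = 0.5044
  σ(I3,I4) = 0.66 × 1.69 × 1.57 = 1.7512
σ²_T = Σσ²ᵢ + 2·Σσ_ij = 8.1532 + 2 × 5.0699 = 18.2930
α = (4/3)·(1 − 8.1532/18.2930) = 0.739

coefficient alpha = 0.739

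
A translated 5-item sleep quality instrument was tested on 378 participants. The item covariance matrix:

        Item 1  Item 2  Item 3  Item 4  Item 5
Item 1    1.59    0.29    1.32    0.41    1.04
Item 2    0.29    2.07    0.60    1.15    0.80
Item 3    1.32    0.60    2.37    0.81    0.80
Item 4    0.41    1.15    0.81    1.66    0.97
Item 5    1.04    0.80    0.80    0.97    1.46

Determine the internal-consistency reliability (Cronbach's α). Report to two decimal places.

Cronbach's α = 0.80

Σσᵢ² = 1.59 + 2.07 + 2.37 + 1.66 + 1.46 = 9.15
Sum of off-diagonal covariances = 8.19
Var(T) = 9.15 + 2 × 8.19 = 25.53
α = (k/(k−1))·(1 − Σσᵢ²/Var(T)) = (5/4)·(1 − 9.15/25.53) = 0.80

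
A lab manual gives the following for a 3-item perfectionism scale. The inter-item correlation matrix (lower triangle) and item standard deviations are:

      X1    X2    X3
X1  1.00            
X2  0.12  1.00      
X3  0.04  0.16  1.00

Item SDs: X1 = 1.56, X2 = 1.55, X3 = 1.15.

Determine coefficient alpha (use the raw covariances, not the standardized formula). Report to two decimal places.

Σσ²ᵢ = 1.56² + 1.55² + 1.15² = 6.1586
Covariances σ_ij = r_ij · s_i · s_j:
  σ(X1,X2) = 0.12 × 1.56 × 1.55 = 0.2902
  σ(X1,X3) = 0.04 × 1.56 × 1.15 = 0.0718
  σ(X2,X3) = 0.16 × 1.55 × 1.15 = 0.2852
σ²_T = Σσ²ᵢ + 2·Σσ_ij = 6.1586 + 2 × 0.6472 = 7.4530
α = (3/2)·(1 − 6.1586/7.4530) = 0.26

α = 0.26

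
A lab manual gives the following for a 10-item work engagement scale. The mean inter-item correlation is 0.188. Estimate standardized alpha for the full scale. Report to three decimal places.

Standardized α = k·r̄ / (1 + (k−1)·r̄) = 10 × 0.188 / (1 + 9 × 0.188)
  = 1.8800 / 2.6920 = 0.698

α = 0.698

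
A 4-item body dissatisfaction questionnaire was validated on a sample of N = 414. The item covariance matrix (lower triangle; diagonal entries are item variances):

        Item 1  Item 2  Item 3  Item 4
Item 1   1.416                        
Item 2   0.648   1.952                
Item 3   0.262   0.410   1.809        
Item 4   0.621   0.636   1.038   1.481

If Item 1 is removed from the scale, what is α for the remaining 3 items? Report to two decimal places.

α = 0.66

Remaining items: Item 2, Item 3, Item 4 (k = 3).
Σσ²ᵢ = 1.952 + 1.809 + 1.481 = 5.242
σ²_T = 5.242 + 2 × 2.084 = 9.410
α (item deleted) = (3/2)·(1 − 5.242/9.410) = 0.66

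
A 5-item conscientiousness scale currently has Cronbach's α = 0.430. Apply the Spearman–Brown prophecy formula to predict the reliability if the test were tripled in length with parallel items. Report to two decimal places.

predicted reliability = 0.69

Length factor m = 3
α' = m·α / (1 + (m−1)·α)
   = 3 × 0.430 / (1 + (3 − 1) × 0.430)
   = 1.2900 / 1.8600 = 0.69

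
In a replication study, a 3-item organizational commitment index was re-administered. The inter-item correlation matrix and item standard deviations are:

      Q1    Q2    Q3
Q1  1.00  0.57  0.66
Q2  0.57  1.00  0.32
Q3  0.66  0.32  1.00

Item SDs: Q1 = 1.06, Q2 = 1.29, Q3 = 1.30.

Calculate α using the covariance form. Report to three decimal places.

Σσ²ᵢ = 1.06² + 1.29² + 1.30² = 4.4777
Covariances σ_ij = r_ij · s_i · s_j:
  σ(Q1,Q2) = 0.57 × 1.06 × 1.29 = 0.7794
  σ(Q1,Q3) = 0.66 × 1.06 × 1.30 = 0.9095
  σ(Q2,Q3) = 0.32 × 1.29 × 1.30 = 0.5366
σ²_T = Σσ²ᵢ + 2·Σσ_ij = 4.4777 + 2 × 2.2255 = 8.9287
α = (3/2)·(1 − 4.4777/8.9287) = 0.748

α = 0.748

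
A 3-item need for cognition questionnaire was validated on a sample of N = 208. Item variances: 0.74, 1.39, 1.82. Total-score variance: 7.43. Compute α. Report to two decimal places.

α = 0.70

ΣVar(i) = 0.74 + 1.39 + 1.82 = 3.95
α = (k/(k−1))·(1 − ΣVar(i)/Var(T)) = (3/2)·(1 − 3.95/7.43) = 0.70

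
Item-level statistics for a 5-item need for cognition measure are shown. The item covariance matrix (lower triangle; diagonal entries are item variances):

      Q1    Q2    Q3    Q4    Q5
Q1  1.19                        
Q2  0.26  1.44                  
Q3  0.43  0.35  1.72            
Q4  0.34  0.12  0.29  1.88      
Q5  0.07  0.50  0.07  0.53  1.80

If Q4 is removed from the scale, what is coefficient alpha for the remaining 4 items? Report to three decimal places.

coefficient alpha = 0.471

Remaining items: Q1, Q2, Q3, Q5 (k = 4).
ΣVar(i) = 1.19 + 1.44 + 1.72 + 1.80 = 6.15
σ²_T = 6.15 + 2 × 1.68 = 9.51
α (item deleted) = (4/3)·(1 − 6.15/9.51) = 0.471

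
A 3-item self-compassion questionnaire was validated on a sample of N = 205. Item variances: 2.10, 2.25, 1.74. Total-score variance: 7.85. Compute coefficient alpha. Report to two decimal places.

sum of item variances = 2.10 + 2.25 + 1.74 = 6.09
α = (k/(k−1))·(1 − sum of item variances/σ²_total) = (3/2)·(1 − 6.09/7.85) = 0.34

coefficient alpha = 0.34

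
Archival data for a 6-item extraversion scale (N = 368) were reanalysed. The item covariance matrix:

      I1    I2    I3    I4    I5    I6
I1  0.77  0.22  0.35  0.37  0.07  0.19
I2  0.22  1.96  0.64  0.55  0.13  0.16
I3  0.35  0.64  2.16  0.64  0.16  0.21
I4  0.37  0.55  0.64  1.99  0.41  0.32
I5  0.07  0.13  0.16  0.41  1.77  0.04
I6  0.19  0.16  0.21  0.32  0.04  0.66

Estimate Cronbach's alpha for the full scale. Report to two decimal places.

α = 0.59

sum of item variances = 0.77 + 1.96 + 2.16 + 1.99 + 1.77 + 0.66 = 9.31
Σ_{i<j} σ_ij = 4.46
Var(T) = 9.31 + 2 × 4.46 = 18.23
α = (k/(k−1))·(1 − sum of item variances/Var(T)) = (6/5)·(1 − 9.31/18.23) = 0.59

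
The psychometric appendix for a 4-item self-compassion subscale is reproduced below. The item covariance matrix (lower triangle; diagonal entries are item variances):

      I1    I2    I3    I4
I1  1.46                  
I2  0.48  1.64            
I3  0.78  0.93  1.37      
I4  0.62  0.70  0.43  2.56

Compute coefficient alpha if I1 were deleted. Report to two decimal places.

α = 0.64

Remaining items: I2, I3, I4 (k = 3).
sum of item variances = 1.64 + 1.37 + 2.56 = 5.57
Var(T) = 5.57 + 2 × 2.06 = 9.69
α (item deleted) = (3/2)·(1 − 5.57/9.69) = 0.64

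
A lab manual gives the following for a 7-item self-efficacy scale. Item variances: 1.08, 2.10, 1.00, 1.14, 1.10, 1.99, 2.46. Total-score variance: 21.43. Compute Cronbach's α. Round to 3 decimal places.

ΣVar(i) = 1.08 + 2.10 + 1.00 + 1.14 + 1.10 + 1.99 + 2.46 = 10.87
α = (k/(k−1))·(1 − ΣVar(i)/total variance) = (7/6)·(1 − 10.87/21.43) = 0.575

α = 0.575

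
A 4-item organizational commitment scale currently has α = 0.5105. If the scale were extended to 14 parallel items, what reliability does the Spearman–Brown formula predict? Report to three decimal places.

Length factor m = 14/4 = 3.5000
α' = m·α / (1 + (m−1)·α)
   = 14/4 × 0.5105 / (1 + (14/4 − 1) × 0.5105)
   = 1.7867 / 2.2763 = 0.785

predicted reliability = 0.785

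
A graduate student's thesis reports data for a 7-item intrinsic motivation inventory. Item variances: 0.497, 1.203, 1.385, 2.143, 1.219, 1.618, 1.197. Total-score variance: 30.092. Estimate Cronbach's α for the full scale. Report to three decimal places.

α = 0.808

ΣVar(i) = 0.497 + 1.203 + 1.385 + 2.143 + 1.219 + 1.618 + 1.197 = 9.262
α = (k/(k−1))·(1 − ΣVar(i)/σ²_T) = (7/6)·(1 − 9.262/30.092) = 0.808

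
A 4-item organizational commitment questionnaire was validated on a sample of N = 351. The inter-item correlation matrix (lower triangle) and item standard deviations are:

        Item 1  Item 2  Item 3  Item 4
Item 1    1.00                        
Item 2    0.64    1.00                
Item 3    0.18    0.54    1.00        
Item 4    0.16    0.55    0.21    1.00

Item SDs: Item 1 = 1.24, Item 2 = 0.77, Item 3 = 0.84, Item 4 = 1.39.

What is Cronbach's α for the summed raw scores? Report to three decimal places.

α = 0.648

Σσ²ᵢ = 1.24² + 0.77² + 0.84² + 1.39² = 4.7682
Covariances σ_ij = r_ij · s_i · s_j:
  σ(Item 1,Item 2) = 0.64 × 1.24 × 0.77 = 0.6111
  σ(Item 1,Item 3) = 0.18 × 1.24 × 0.84 = 0.1875
  σ(Item 1,Item 4) = 0.16 × 1.24 × 1.39 = 0.2758
  σ(Item 2,Item 3) = 0.54 × 0.77 × 0.84 = 0.3493
  σ(Item 2,Item 4) = 0.55 × 0.77 × 1.39 = 0.5887
  σ(Item 3,Item 4) = 0.21 × 0.84 × 1.39 = 0.2452
σ²_T = Σσ²ᵢ + 2·Σσ_ij = 4.7682 + 2 × 2.2576 = 9.2834
α = (4/3)·(1 − 4.7682/9.2834) = 0.648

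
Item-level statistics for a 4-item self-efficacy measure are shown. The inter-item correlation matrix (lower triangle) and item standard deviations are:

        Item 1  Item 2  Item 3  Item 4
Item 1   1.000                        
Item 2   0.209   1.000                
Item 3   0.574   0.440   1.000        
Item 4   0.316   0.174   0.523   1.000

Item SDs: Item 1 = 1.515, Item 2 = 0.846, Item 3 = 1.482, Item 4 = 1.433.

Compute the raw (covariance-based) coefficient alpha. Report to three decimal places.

Σσ²ᵢ = 1.515² + 0.846² + 1.482² + 1.433² = 7.2608
Covariances σ_ij = r_ij · s_i · s_j:
  σ(Item 1,Item 2) = 0.209 × 1.515 × 0.846 = 0.2679
  σ(Item 1,Item 3) = 0.574 × 1.515 × 1.482 = 1.2888
  σ(Item 1,Item 4) = 0.316 × 1.515 × 1.433 = 0.6860
  σ(Item 2,Item 3) = 0.440 × 0.846 × 1.482 = 0.5517
  σ(Item 2,Item 4) = 0.174 × 0.846 × 1.433 = 0.2109
  σ(Item 3,Item 4) = 0.523 × 1.482 × 1.433 = 1.1107
σ²_T = Σσ²ᵢ + 2·Σσ_ij = 7.2608 + 2 × 4.1160 = 15.4928
α = (4/3)·(1 − 7.2608/15.4928) = 0.708

α = 0.708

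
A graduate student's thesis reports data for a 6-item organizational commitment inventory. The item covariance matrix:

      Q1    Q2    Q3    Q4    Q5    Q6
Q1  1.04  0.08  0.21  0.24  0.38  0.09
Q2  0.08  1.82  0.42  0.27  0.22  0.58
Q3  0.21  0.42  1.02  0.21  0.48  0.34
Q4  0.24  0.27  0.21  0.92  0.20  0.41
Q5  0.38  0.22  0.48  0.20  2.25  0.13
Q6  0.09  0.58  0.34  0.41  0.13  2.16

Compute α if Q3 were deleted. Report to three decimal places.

Remaining items: Q1, Q2, Q4, Q5, Q6 (k = 5).
ΣVar(i) = 1.04 + 1.82 + 0.92 + 2.25 + 2.16 = 8.19
total variance = 8.19 + 2 × 2.60 = 13.39
α (item deleted) = (5/4)·(1 − 8.19/13.39) = 0.485

α = 0.485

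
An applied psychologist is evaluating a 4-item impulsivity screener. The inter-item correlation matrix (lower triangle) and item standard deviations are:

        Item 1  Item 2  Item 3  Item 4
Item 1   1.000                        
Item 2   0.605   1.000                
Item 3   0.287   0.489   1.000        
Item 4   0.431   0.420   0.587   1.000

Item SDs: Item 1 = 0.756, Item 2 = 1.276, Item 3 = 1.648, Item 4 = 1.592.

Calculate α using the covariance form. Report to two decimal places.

α = 0.76

Σσ²ᵢ = 0.756² + 1.276² + 1.648² + 1.592² = 7.4501
Covariances σ_ij = r_ij · s_i · s_j:
  σ(Item 1,Item 2) = 0.605 × 0.756 × 1.276 = 0.5836
  σ(Item 1,Item 3) = 0.287 × 0.756 × 1.648 = 0.3576
  σ(Item 1,Item 4) = 0.431 × 0.756 × 1.592 = 0.5187
  σ(Item 2,Item 3) = 0.489 × 1.276 × 1.648 = 1.0283
  σ(Item 2,Item 4) = 0.420 × 1.276 × 1.592 = 0.8532
  σ(Item 3,Item 4) = 0.587 × 1.648 × 1.592 = 1.5401
σ²_T = Σσ²ᵢ + 2·Σσ_ij = 7.4501 + 2 × 4.8815 = 17.2131
α = (4/3)·(1 − 7.4501/17.2131) = 0.76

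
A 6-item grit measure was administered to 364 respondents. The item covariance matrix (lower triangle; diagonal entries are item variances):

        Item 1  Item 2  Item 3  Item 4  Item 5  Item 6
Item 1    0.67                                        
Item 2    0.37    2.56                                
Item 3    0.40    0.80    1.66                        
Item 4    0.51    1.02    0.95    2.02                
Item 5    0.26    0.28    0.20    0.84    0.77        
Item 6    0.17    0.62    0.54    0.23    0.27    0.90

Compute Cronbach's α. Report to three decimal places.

ΣVar(i) = 0.67 + 2.56 + 1.66 + 2.02 + 0.77 + 0.90 = 8.58
Sum of off-diagonal covariances = 7.46
Var(T) = 8.58 + 2 × 7.46 = 23.50
α = (k/(k−1))·(1 − ΣVar(i)/Var(T)) = (6/5)·(1 − 8.58/23.50) = 0.762

Cronbach's α = 0.762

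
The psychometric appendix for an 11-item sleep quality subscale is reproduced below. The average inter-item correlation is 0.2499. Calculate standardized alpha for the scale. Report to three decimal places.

α = 0.786

Standardized α = k·r̄ / (1 + (k−1)·r̄) = 11 × 0.2499 / (1 + 10 × 0.2499)
  = 2.7489 / 3.4990 = 0.786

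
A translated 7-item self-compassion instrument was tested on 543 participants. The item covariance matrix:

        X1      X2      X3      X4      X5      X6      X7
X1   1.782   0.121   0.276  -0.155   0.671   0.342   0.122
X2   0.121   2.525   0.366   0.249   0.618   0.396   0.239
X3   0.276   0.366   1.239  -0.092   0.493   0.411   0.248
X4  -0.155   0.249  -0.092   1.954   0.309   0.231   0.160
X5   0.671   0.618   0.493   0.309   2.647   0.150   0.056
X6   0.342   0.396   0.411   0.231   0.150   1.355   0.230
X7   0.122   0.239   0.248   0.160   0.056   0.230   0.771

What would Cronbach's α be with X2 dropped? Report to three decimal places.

Remaining items: X1, X3, X4, X5, X6, X7 (k = 6).
sum of item variances = 1.782 + 1.239 + 1.954 + 2.647 + 1.355 + 0.771 = 9.748
σ²_T = 9.748 + 2 × 3.452 = 16.652
α (item deleted) = (6/5)·(1 − 9.748/16.652) = 0.498

α = 0.498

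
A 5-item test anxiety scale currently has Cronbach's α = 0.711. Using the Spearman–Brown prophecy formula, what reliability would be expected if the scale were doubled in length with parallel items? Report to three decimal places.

Length factor m = 2
α' = m·α / (1 + (m−1)·α)
   = 2 × 0.711 / (1 + (2 − 1) × 0.711)
   = 1.4220 / 1.7110 = 0.831

predicted reliability = 0.831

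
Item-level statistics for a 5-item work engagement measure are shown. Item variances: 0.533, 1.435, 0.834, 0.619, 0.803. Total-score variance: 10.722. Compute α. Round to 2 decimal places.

α = 0.76

Σσᵢ² = 0.533 + 1.435 + 0.834 + 0.619 + 0.803 = 4.224
α = (k/(k−1))·(1 − Σσᵢ²/Var(T)) = (5/4)·(1 − 4.224/10.722) = 0.76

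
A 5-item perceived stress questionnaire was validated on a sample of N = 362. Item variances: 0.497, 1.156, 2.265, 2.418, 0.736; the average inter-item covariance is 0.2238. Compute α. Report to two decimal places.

sum of item variances = 0.497 + 1.156 + 2.265 + 2.418 + 0.736 = 7.072
Sum of the 10 distinct covariances = 10 × 0.2238 = 2.2380
Var(T) = sum of item variances + 2·Σcov = 7.072 + 2 × 2.2380 = 11.5480
α = (5/4)·(1 − 7.072/11.5480) = 0.48

α = 0.48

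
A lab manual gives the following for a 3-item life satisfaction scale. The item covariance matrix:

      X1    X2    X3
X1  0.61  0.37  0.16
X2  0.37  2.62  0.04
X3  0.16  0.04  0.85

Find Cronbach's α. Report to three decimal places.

sum of item variances = 0.61 + 2.62 + 0.85 = 4.08
Sum of off-diagonal covariances = 0.57
σ²_T = 4.08 + 2 × 0.57 = 5.22
α = (k/(k−1))·(1 − sum of item variances/σ²_T) = (3/2)·(1 − 4.08/5.22) = 0.328

Cronbach's α = 0.328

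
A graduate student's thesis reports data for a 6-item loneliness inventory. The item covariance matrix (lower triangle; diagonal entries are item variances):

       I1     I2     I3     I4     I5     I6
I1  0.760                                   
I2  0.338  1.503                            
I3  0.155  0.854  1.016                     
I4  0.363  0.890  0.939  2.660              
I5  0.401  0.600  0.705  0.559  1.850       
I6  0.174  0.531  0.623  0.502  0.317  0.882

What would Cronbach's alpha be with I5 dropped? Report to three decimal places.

Remaining items: I1, I2, I3, I4, I6 (k = 5).
Σσ²ᵢ = 0.760 + 1.503 + 1.016 + 2.660 + 0.882 = 6.821
σ²_total = 6.821 + 2 × 5.369 = 17.559
α (item deleted) = (5/4)·(1 − 6.821/17.559) = 0.764

Cronbach's alpha = 0.764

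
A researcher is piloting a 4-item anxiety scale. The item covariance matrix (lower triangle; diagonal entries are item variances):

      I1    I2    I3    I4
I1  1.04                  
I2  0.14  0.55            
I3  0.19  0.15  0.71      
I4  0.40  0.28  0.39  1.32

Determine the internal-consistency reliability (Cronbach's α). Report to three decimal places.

Cronbach's α = 0.615

Σσᵢ² = 1.04 + 0.55 + 0.71 + 1.32 = 3.62
Σ_{i<j} σ_ij = 1.55
σ²_T = 3.62 + 2 × 1.55 = 6.72
α = (k/(k−1))·(1 − Σσᵢ²/σ²_T) = (4/3)·(1 − 3.62/6.72) = 0.615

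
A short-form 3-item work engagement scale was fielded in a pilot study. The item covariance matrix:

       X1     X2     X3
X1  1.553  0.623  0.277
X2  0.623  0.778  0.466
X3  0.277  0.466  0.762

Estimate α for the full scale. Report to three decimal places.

α = 0.704

Σσᵢ² = 1.553 + 0.778 + 0.762 = 3.093
Σ_{i<j} σ_ij = 1.366
σ²_total = 3.093 + 2 × 1.366 = 5.825
α = (k/(k−1))·(1 − Σσᵢ²/σ²_total) = (3/2)·(1 − 3.093/5.825) = 0.704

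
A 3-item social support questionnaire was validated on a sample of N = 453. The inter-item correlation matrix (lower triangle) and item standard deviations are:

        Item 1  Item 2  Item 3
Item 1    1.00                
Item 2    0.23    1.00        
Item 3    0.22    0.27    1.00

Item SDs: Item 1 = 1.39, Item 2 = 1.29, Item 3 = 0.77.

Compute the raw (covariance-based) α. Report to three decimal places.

α = 0.456

Σσ²ᵢ = 1.39² + 1.29² + 0.77² = 4.1891
Covariances σ_ij = r_ij · s_i · s_j:
  σ(Item 1,Item 2) = 0.23 × 1.39 × 1.29 = 0.4124
  σ(Item 1,Item 3) = 0.22 × 1.39 × 0.77 = 0.2355
  σ(Item 2,Item 3) = 0.27 × 1.29 × 0.77 = 0.2682
σ²_T = Σσ²ᵢ + 2·Σσ_ij = 4.1891 + 2 × 0.9161 = 6.0213
α = (3/2)·(1 − 4.1891/6.0213) = 0.456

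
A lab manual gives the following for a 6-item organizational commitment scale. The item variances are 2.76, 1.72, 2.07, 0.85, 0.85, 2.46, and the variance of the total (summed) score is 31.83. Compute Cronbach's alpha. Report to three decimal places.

sum of item variances = 2.76 + 1.72 + 2.07 + 0.85 + 0.85 + 2.46 = 10.71
α = (k/(k−1))·(1 − sum of item variances/σ²_total) = (6/5)·(1 − 10.71/31.83) = 0.796

α = 0.796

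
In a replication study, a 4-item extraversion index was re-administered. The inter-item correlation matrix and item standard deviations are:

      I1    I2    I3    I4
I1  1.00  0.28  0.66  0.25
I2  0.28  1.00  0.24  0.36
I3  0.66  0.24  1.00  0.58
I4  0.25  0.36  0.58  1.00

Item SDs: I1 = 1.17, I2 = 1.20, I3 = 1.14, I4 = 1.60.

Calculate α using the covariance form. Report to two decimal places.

Σσ²ᵢ = 1.17² + 1.20² + 1.14² + 1.60² = 6.6685
Covariances σ_ij = r_ij · s_i · s_j:
  σ(I1,I2) = 0.28 × 1.17 × 1.20 = 0.3931
  σ(I1,I3) = 0.66 × 1.17 × 1.14 = 0.8803
  σ(I1,I4) = 0.25 × 1.17 × 1.60 = 0.4680
  σ(I2,I3) = 0.24 × 1.20 × 1.14 = 0.3283
  σ(I2,I4) = 0.36 × 1.20 × 1.60 = 0.6912
  σ(I3,I4) = 0.58 × 1.14 × 1.60 = 1.0579
σ²_T = Σσ²ᵢ + 2·Σσ_ij = 6.6685 + 2 × 3.8188 = 14.3061
α = (4/3)·(1 − 6.6685/14.3061) = 0.71

α = 0.71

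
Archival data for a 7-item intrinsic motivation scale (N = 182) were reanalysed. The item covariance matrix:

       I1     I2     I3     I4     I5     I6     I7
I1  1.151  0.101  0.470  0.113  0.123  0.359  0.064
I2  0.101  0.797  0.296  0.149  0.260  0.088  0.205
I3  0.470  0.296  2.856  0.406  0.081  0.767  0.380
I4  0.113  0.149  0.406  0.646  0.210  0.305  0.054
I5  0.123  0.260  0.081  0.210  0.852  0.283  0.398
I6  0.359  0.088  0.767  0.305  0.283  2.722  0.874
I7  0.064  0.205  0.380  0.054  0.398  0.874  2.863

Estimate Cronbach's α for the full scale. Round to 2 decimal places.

Cronbach's α = 0.59

Σσ²ᵢ = 1.151 + 0.797 + 2.856 + 0.646 + 0.852 + 2.722 + 2.863 = 11.887
Sum of the distinct covariances = 5.986
σ²_total = 11.887 + 2 × 5.986 = 23.859
α = (k/(k−1))·(1 − Σσ²ᵢ/σ²_total) = (7/6)·(1 − 11.887/23.859) = 0.59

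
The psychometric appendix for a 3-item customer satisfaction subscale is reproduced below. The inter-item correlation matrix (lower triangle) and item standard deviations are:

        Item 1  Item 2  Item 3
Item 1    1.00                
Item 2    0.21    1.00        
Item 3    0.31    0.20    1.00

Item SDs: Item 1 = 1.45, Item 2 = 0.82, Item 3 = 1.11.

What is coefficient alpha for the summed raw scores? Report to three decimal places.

Σσ²ᵢ = 1.45² + 0.82² + 1.11² = 4.0070
Covariances σ_ij = r_ij · s_i · s_j:
  σ(Item 1,Item 2) = 0.21 × 1.45 × 0.82 = 0.2497
  σ(Item 1,Item 3) = 0.31 × 1.45 × 1.11 = 0.4989
  σ(Item 2,Item 3) = 0.20 × 0.82 × 1.11 = 0.1820
σ²_T = Σσ²ᵢ + 2·Σσ_ij = 4.0070 + 2 × 0.9306 = 5.8682
α = (3/2)·(1 − 4.0070/5.8682) = 0.476

α = 0.476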